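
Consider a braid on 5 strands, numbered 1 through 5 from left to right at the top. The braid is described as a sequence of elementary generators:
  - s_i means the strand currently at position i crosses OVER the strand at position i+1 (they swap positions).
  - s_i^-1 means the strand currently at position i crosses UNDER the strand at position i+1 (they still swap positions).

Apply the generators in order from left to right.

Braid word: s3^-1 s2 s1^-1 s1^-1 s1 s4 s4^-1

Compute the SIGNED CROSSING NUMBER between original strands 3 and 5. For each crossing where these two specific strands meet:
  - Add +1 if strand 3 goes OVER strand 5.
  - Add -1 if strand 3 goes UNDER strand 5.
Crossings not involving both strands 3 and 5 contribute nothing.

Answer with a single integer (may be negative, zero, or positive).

Gen 1: crossing 3x4. Both 3&5? no. Sum: 0
Gen 2: crossing 2x4. Both 3&5? no. Sum: 0
Gen 3: crossing 1x4. Both 3&5? no. Sum: 0
Gen 4: crossing 4x1. Both 3&5? no. Sum: 0
Gen 5: crossing 1x4. Both 3&5? no. Sum: 0
Gen 6: 3 over 5. Both 3&5? yes. Contrib: +1. Sum: 1
Gen 7: 5 under 3. Both 3&5? yes. Contrib: +1. Sum: 2

Answer: 2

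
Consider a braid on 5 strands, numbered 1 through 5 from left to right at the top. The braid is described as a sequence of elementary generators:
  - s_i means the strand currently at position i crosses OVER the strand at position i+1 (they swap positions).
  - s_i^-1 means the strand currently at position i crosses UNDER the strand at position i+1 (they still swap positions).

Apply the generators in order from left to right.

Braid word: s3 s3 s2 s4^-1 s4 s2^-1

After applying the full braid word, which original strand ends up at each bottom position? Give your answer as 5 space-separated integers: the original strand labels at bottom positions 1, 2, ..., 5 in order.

Answer: 1 2 3 4 5

Derivation:
Gen 1 (s3): strand 3 crosses over strand 4. Perm now: [1 2 4 3 5]
Gen 2 (s3): strand 4 crosses over strand 3. Perm now: [1 2 3 4 5]
Gen 3 (s2): strand 2 crosses over strand 3. Perm now: [1 3 2 4 5]
Gen 4 (s4^-1): strand 4 crosses under strand 5. Perm now: [1 3 2 5 4]
Gen 5 (s4): strand 5 crosses over strand 4. Perm now: [1 3 2 4 5]
Gen 6 (s2^-1): strand 3 crosses under strand 2. Perm now: [1 2 3 4 5]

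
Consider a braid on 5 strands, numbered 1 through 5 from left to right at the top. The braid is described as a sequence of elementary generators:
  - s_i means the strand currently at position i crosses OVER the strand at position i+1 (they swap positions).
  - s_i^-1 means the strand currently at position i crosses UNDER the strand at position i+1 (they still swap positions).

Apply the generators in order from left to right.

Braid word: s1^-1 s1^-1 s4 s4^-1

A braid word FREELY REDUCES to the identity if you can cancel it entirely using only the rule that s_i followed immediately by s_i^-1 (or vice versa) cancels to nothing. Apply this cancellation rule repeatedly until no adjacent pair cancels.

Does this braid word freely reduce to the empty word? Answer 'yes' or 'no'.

Gen 1 (s1^-1): push. Stack: [s1^-1]
Gen 2 (s1^-1): push. Stack: [s1^-1 s1^-1]
Gen 3 (s4): push. Stack: [s1^-1 s1^-1 s4]
Gen 4 (s4^-1): cancels prior s4. Stack: [s1^-1 s1^-1]
Reduced word: s1^-1 s1^-1

Answer: no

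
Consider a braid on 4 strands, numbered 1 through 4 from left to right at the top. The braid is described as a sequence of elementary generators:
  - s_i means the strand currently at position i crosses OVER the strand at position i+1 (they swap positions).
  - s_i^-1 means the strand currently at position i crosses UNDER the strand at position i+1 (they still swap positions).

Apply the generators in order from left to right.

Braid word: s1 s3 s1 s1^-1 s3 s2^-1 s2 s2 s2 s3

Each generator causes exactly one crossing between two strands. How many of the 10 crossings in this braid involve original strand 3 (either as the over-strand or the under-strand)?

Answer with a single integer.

Answer: 7

Derivation:
Gen 1: crossing 1x2. Involves strand 3? no. Count so far: 0
Gen 2: crossing 3x4. Involves strand 3? yes. Count so far: 1
Gen 3: crossing 2x1. Involves strand 3? no. Count so far: 1
Gen 4: crossing 1x2. Involves strand 3? no. Count so far: 1
Gen 5: crossing 4x3. Involves strand 3? yes. Count so far: 2
Gen 6: crossing 1x3. Involves strand 3? yes. Count so far: 3
Gen 7: crossing 3x1. Involves strand 3? yes. Count so far: 4
Gen 8: crossing 1x3. Involves strand 3? yes. Count so far: 5
Gen 9: crossing 3x1. Involves strand 3? yes. Count so far: 6
Gen 10: crossing 3x4. Involves strand 3? yes. Count so far: 7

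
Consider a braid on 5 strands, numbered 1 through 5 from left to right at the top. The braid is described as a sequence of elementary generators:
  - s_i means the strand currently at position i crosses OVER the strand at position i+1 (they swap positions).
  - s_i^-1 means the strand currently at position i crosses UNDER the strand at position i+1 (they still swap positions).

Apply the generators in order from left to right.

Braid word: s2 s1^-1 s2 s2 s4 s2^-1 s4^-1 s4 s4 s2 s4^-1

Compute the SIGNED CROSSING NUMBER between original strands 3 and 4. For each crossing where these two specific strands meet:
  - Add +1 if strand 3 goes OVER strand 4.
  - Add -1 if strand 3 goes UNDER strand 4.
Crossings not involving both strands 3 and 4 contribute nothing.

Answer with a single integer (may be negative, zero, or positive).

Answer: 0

Derivation:
Gen 1: crossing 2x3. Both 3&4? no. Sum: 0
Gen 2: crossing 1x3. Both 3&4? no. Sum: 0
Gen 3: crossing 1x2. Both 3&4? no. Sum: 0
Gen 4: crossing 2x1. Both 3&4? no. Sum: 0
Gen 5: crossing 4x5. Both 3&4? no. Sum: 0
Gen 6: crossing 1x2. Both 3&4? no. Sum: 0
Gen 7: crossing 5x4. Both 3&4? no. Sum: 0
Gen 8: crossing 4x5. Both 3&4? no. Sum: 0
Gen 9: crossing 5x4. Both 3&4? no. Sum: 0
Gen 10: crossing 2x1. Both 3&4? no. Sum: 0
Gen 11: crossing 4x5. Both 3&4? no. Sum: 0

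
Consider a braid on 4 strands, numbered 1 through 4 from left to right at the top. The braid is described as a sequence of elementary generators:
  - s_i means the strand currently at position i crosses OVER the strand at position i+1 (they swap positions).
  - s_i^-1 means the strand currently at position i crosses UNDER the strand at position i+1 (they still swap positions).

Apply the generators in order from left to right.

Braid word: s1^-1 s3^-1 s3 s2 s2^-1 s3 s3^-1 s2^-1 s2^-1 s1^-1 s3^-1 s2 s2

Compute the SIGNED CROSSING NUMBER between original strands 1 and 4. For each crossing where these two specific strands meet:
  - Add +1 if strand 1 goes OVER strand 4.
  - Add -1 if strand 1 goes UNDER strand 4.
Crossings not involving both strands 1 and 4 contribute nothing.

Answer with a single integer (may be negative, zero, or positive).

Gen 1: crossing 1x2. Both 1&4? no. Sum: 0
Gen 2: crossing 3x4. Both 1&4? no. Sum: 0
Gen 3: crossing 4x3. Both 1&4? no. Sum: 0
Gen 4: crossing 1x3. Both 1&4? no. Sum: 0
Gen 5: crossing 3x1. Both 1&4? no. Sum: 0
Gen 6: crossing 3x4. Both 1&4? no. Sum: 0
Gen 7: crossing 4x3. Both 1&4? no. Sum: 0
Gen 8: crossing 1x3. Both 1&4? no. Sum: 0
Gen 9: crossing 3x1. Both 1&4? no. Sum: 0
Gen 10: crossing 2x1. Both 1&4? no. Sum: 0
Gen 11: crossing 3x4. Both 1&4? no. Sum: 0
Gen 12: crossing 2x4. Both 1&4? no. Sum: 0
Gen 13: crossing 4x2. Both 1&4? no. Sum: 0

Answer: 0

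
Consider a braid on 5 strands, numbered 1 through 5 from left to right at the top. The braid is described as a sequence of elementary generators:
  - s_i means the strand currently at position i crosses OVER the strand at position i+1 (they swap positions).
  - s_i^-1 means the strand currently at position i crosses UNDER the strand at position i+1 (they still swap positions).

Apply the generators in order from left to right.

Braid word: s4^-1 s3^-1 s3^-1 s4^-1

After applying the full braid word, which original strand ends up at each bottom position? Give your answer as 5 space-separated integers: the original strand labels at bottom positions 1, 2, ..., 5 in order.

Gen 1 (s4^-1): strand 4 crosses under strand 5. Perm now: [1 2 3 5 4]
Gen 2 (s3^-1): strand 3 crosses under strand 5. Perm now: [1 2 5 3 4]
Gen 3 (s3^-1): strand 5 crosses under strand 3. Perm now: [1 2 3 5 4]
Gen 4 (s4^-1): strand 5 crosses under strand 4. Perm now: [1 2 3 4 5]

Answer: 1 2 3 4 5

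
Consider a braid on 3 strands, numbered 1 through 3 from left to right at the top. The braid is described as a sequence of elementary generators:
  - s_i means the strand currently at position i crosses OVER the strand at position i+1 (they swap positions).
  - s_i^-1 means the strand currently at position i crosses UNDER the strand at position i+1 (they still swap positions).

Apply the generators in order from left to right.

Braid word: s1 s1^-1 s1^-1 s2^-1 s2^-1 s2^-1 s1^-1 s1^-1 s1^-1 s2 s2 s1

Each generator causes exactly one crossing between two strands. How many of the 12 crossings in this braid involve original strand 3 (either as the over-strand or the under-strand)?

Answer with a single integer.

Gen 1: crossing 1x2. Involves strand 3? no. Count so far: 0
Gen 2: crossing 2x1. Involves strand 3? no. Count so far: 0
Gen 3: crossing 1x2. Involves strand 3? no. Count so far: 0
Gen 4: crossing 1x3. Involves strand 3? yes. Count so far: 1
Gen 5: crossing 3x1. Involves strand 3? yes. Count so far: 2
Gen 6: crossing 1x3. Involves strand 3? yes. Count so far: 3
Gen 7: crossing 2x3. Involves strand 3? yes. Count so far: 4
Gen 8: crossing 3x2. Involves strand 3? yes. Count so far: 5
Gen 9: crossing 2x3. Involves strand 3? yes. Count so far: 6
Gen 10: crossing 2x1. Involves strand 3? no. Count so far: 6
Gen 11: crossing 1x2. Involves strand 3? no. Count so far: 6
Gen 12: crossing 3x2. Involves strand 3? yes. Count so far: 7

Answer: 7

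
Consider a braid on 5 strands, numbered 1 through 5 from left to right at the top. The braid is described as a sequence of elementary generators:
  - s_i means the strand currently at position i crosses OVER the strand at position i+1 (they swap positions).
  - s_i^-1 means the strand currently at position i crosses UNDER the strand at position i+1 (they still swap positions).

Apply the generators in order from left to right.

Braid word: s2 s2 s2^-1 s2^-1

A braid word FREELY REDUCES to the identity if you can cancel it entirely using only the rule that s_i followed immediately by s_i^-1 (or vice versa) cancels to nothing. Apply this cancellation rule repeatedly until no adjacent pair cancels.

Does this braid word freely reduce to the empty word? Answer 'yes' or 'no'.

Gen 1 (s2): push. Stack: [s2]
Gen 2 (s2): push. Stack: [s2 s2]
Gen 3 (s2^-1): cancels prior s2. Stack: [s2]
Gen 4 (s2^-1): cancels prior s2. Stack: []
Reduced word: (empty)

Answer: yes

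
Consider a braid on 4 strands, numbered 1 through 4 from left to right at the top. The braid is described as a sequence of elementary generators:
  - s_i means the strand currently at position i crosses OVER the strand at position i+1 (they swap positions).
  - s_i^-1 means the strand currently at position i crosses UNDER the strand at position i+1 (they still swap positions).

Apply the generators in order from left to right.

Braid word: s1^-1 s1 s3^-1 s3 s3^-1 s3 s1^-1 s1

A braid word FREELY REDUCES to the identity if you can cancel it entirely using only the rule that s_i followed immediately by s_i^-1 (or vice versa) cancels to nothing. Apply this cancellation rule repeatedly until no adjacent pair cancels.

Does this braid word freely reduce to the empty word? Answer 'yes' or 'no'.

Gen 1 (s1^-1): push. Stack: [s1^-1]
Gen 2 (s1): cancels prior s1^-1. Stack: []
Gen 3 (s3^-1): push. Stack: [s3^-1]
Gen 4 (s3): cancels prior s3^-1. Stack: []
Gen 5 (s3^-1): push. Stack: [s3^-1]
Gen 6 (s3): cancels prior s3^-1. Stack: []
Gen 7 (s1^-1): push. Stack: [s1^-1]
Gen 8 (s1): cancels prior s1^-1. Stack: []
Reduced word: (empty)

Answer: yes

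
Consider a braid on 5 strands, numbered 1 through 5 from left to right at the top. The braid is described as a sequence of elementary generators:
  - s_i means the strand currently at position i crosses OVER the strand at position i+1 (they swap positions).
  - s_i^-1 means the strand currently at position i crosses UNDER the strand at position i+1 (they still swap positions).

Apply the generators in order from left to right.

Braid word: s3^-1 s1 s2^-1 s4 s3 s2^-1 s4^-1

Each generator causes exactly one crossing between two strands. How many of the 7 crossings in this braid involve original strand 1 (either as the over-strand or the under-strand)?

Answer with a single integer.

Answer: 4

Derivation:
Gen 1: crossing 3x4. Involves strand 1? no. Count so far: 0
Gen 2: crossing 1x2. Involves strand 1? yes. Count so far: 1
Gen 3: crossing 1x4. Involves strand 1? yes. Count so far: 2
Gen 4: crossing 3x5. Involves strand 1? no. Count so far: 2
Gen 5: crossing 1x5. Involves strand 1? yes. Count so far: 3
Gen 6: crossing 4x5. Involves strand 1? no. Count so far: 3
Gen 7: crossing 1x3. Involves strand 1? yes. Count so far: 4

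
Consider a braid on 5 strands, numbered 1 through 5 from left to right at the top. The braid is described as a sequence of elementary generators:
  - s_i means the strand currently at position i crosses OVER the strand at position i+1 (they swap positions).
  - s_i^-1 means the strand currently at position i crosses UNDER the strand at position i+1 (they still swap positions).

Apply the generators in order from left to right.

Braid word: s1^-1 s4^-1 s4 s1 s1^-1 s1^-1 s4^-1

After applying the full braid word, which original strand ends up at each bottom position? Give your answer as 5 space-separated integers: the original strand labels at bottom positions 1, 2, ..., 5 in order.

Gen 1 (s1^-1): strand 1 crosses under strand 2. Perm now: [2 1 3 4 5]
Gen 2 (s4^-1): strand 4 crosses under strand 5. Perm now: [2 1 3 5 4]
Gen 3 (s4): strand 5 crosses over strand 4. Perm now: [2 1 3 4 5]
Gen 4 (s1): strand 2 crosses over strand 1. Perm now: [1 2 3 4 5]
Gen 5 (s1^-1): strand 1 crosses under strand 2. Perm now: [2 1 3 4 5]
Gen 6 (s1^-1): strand 2 crosses under strand 1. Perm now: [1 2 3 4 5]
Gen 7 (s4^-1): strand 4 crosses under strand 5. Perm now: [1 2 3 5 4]

Answer: 1 2 3 5 4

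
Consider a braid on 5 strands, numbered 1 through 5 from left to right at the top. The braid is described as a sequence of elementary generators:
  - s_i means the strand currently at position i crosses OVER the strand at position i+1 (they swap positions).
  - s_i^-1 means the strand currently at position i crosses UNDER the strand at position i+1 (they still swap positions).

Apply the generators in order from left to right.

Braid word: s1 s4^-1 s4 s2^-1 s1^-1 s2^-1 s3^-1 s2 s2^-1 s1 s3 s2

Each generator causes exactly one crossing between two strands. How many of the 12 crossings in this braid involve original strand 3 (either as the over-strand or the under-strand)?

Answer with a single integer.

Gen 1: crossing 1x2. Involves strand 3? no. Count so far: 0
Gen 2: crossing 4x5. Involves strand 3? no. Count so far: 0
Gen 3: crossing 5x4. Involves strand 3? no. Count so far: 0
Gen 4: crossing 1x3. Involves strand 3? yes. Count so far: 1
Gen 5: crossing 2x3. Involves strand 3? yes. Count so far: 2
Gen 6: crossing 2x1. Involves strand 3? no. Count so far: 2
Gen 7: crossing 2x4. Involves strand 3? no. Count so far: 2
Gen 8: crossing 1x4. Involves strand 3? no. Count so far: 2
Gen 9: crossing 4x1. Involves strand 3? no. Count so far: 2
Gen 10: crossing 3x1. Involves strand 3? yes. Count so far: 3
Gen 11: crossing 4x2. Involves strand 3? no. Count so far: 3
Gen 12: crossing 3x2. Involves strand 3? yes. Count so far: 4

Answer: 4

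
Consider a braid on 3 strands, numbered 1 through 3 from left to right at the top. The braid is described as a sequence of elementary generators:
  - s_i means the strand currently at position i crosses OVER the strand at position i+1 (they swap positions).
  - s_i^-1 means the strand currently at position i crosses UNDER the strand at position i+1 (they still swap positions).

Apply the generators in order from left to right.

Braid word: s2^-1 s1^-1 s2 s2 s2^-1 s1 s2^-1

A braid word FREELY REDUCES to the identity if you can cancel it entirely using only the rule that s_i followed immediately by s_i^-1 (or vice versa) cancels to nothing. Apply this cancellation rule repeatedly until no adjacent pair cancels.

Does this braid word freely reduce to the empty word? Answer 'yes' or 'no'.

Gen 1 (s2^-1): push. Stack: [s2^-1]
Gen 2 (s1^-1): push. Stack: [s2^-1 s1^-1]
Gen 3 (s2): push. Stack: [s2^-1 s1^-1 s2]
Gen 4 (s2): push. Stack: [s2^-1 s1^-1 s2 s2]
Gen 5 (s2^-1): cancels prior s2. Stack: [s2^-1 s1^-1 s2]
Gen 6 (s1): push. Stack: [s2^-1 s1^-1 s2 s1]
Gen 7 (s2^-1): push. Stack: [s2^-1 s1^-1 s2 s1 s2^-1]
Reduced word: s2^-1 s1^-1 s2 s1 s2^-1

Answer: no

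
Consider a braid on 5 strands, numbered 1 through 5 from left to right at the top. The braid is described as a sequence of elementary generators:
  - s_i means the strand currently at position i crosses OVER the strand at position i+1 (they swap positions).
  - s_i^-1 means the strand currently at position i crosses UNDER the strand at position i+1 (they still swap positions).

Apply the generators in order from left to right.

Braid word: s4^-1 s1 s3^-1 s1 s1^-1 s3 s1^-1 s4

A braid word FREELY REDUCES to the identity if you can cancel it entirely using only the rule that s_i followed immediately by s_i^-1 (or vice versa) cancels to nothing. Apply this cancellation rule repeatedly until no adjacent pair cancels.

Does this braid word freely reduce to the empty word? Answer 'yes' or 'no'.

Answer: yes

Derivation:
Gen 1 (s4^-1): push. Stack: [s4^-1]
Gen 2 (s1): push. Stack: [s4^-1 s1]
Gen 3 (s3^-1): push. Stack: [s4^-1 s1 s3^-1]
Gen 4 (s1): push. Stack: [s4^-1 s1 s3^-1 s1]
Gen 5 (s1^-1): cancels prior s1. Stack: [s4^-1 s1 s3^-1]
Gen 6 (s3): cancels prior s3^-1. Stack: [s4^-1 s1]
Gen 7 (s1^-1): cancels prior s1. Stack: [s4^-1]
Gen 8 (s4): cancels prior s4^-1. Stack: []
Reduced word: (empty)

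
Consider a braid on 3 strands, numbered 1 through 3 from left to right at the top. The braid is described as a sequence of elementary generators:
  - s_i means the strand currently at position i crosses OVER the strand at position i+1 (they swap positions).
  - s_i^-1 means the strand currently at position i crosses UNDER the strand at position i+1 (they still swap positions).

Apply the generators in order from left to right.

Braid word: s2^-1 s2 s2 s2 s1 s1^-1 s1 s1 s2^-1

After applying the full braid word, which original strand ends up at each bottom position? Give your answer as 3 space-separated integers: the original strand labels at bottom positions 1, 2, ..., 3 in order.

Answer: 1 3 2

Derivation:
Gen 1 (s2^-1): strand 2 crosses under strand 3. Perm now: [1 3 2]
Gen 2 (s2): strand 3 crosses over strand 2. Perm now: [1 2 3]
Gen 3 (s2): strand 2 crosses over strand 3. Perm now: [1 3 2]
Gen 4 (s2): strand 3 crosses over strand 2. Perm now: [1 2 3]
Gen 5 (s1): strand 1 crosses over strand 2. Perm now: [2 1 3]
Gen 6 (s1^-1): strand 2 crosses under strand 1. Perm now: [1 2 3]
Gen 7 (s1): strand 1 crosses over strand 2. Perm now: [2 1 3]
Gen 8 (s1): strand 2 crosses over strand 1. Perm now: [1 2 3]
Gen 9 (s2^-1): strand 2 crosses under strand 3. Perm now: [1 3 2]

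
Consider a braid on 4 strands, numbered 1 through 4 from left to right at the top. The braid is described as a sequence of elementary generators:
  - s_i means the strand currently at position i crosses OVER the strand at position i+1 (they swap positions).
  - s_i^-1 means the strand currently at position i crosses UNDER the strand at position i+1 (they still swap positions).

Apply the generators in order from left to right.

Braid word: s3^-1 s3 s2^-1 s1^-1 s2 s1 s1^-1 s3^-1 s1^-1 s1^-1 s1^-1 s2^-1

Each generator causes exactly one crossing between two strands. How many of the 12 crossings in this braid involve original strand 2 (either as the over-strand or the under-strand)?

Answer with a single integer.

Answer: 7

Derivation:
Gen 1: crossing 3x4. Involves strand 2? no. Count so far: 0
Gen 2: crossing 4x3. Involves strand 2? no. Count so far: 0
Gen 3: crossing 2x3. Involves strand 2? yes. Count so far: 1
Gen 4: crossing 1x3. Involves strand 2? no. Count so far: 1
Gen 5: crossing 1x2. Involves strand 2? yes. Count so far: 2
Gen 6: crossing 3x2. Involves strand 2? yes. Count so far: 3
Gen 7: crossing 2x3. Involves strand 2? yes. Count so far: 4
Gen 8: crossing 1x4. Involves strand 2? no. Count so far: 4
Gen 9: crossing 3x2. Involves strand 2? yes. Count so far: 5
Gen 10: crossing 2x3. Involves strand 2? yes. Count so far: 6
Gen 11: crossing 3x2. Involves strand 2? yes. Count so far: 7
Gen 12: crossing 3x4. Involves strand 2? no. Count so far: 7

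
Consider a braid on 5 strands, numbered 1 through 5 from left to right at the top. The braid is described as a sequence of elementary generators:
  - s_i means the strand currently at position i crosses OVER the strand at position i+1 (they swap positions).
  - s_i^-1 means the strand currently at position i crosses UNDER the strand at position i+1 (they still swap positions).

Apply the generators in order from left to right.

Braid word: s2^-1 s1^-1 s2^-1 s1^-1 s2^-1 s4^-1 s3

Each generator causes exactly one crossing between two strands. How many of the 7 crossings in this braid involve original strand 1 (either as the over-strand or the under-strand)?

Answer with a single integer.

Gen 1: crossing 2x3. Involves strand 1? no. Count so far: 0
Gen 2: crossing 1x3. Involves strand 1? yes. Count so far: 1
Gen 3: crossing 1x2. Involves strand 1? yes. Count so far: 2
Gen 4: crossing 3x2. Involves strand 1? no. Count so far: 2
Gen 5: crossing 3x1. Involves strand 1? yes. Count so far: 3
Gen 6: crossing 4x5. Involves strand 1? no. Count so far: 3
Gen 7: crossing 3x5. Involves strand 1? no. Count so far: 3

Answer: 3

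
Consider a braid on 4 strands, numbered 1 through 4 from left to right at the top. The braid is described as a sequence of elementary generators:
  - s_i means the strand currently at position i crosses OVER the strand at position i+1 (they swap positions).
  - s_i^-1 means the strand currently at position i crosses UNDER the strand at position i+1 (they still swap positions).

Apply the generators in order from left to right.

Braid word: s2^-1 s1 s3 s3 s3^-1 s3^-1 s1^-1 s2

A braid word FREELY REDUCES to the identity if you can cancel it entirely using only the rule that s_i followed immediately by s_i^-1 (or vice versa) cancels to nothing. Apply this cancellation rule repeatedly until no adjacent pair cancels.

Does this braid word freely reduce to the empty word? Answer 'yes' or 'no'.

Answer: yes

Derivation:
Gen 1 (s2^-1): push. Stack: [s2^-1]
Gen 2 (s1): push. Stack: [s2^-1 s1]
Gen 3 (s3): push. Stack: [s2^-1 s1 s3]
Gen 4 (s3): push. Stack: [s2^-1 s1 s3 s3]
Gen 5 (s3^-1): cancels prior s3. Stack: [s2^-1 s1 s3]
Gen 6 (s3^-1): cancels prior s3. Stack: [s2^-1 s1]
Gen 7 (s1^-1): cancels prior s1. Stack: [s2^-1]
Gen 8 (s2): cancels prior s2^-1. Stack: []
Reduced word: (empty)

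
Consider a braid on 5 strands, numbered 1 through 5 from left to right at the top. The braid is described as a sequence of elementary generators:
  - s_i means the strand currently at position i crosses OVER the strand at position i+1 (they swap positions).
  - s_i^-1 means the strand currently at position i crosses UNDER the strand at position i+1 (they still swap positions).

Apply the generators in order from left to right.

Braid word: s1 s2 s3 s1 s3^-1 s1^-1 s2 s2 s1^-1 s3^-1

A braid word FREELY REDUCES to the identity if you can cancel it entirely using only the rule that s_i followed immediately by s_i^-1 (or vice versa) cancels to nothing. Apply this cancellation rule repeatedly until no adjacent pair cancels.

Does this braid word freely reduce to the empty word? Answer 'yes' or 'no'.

Answer: no

Derivation:
Gen 1 (s1): push. Stack: [s1]
Gen 2 (s2): push. Stack: [s1 s2]
Gen 3 (s3): push. Stack: [s1 s2 s3]
Gen 4 (s1): push. Stack: [s1 s2 s3 s1]
Gen 5 (s3^-1): push. Stack: [s1 s2 s3 s1 s3^-1]
Gen 6 (s1^-1): push. Stack: [s1 s2 s3 s1 s3^-1 s1^-1]
Gen 7 (s2): push. Stack: [s1 s2 s3 s1 s3^-1 s1^-1 s2]
Gen 8 (s2): push. Stack: [s1 s2 s3 s1 s3^-1 s1^-1 s2 s2]
Gen 9 (s1^-1): push. Stack: [s1 s2 s3 s1 s3^-1 s1^-1 s2 s2 s1^-1]
Gen 10 (s3^-1): push. Stack: [s1 s2 s3 s1 s3^-1 s1^-1 s2 s2 s1^-1 s3^-1]
Reduced word: s1 s2 s3 s1 s3^-1 s1^-1 s2 s2 s1^-1 s3^-1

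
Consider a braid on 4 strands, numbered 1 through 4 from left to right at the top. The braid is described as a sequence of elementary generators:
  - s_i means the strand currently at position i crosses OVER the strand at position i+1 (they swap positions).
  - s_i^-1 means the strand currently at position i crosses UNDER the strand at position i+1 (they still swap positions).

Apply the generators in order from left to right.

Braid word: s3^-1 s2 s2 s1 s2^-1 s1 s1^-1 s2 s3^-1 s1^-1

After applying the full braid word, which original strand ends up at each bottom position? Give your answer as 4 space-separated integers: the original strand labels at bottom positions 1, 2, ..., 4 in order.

Answer: 1 2 3 4

Derivation:
Gen 1 (s3^-1): strand 3 crosses under strand 4. Perm now: [1 2 4 3]
Gen 2 (s2): strand 2 crosses over strand 4. Perm now: [1 4 2 3]
Gen 3 (s2): strand 4 crosses over strand 2. Perm now: [1 2 4 3]
Gen 4 (s1): strand 1 crosses over strand 2. Perm now: [2 1 4 3]
Gen 5 (s2^-1): strand 1 crosses under strand 4. Perm now: [2 4 1 3]
Gen 6 (s1): strand 2 crosses over strand 4. Perm now: [4 2 1 3]
Gen 7 (s1^-1): strand 4 crosses under strand 2. Perm now: [2 4 1 3]
Gen 8 (s2): strand 4 crosses over strand 1. Perm now: [2 1 4 3]
Gen 9 (s3^-1): strand 4 crosses under strand 3. Perm now: [2 1 3 4]
Gen 10 (s1^-1): strand 2 crosses under strand 1. Perm now: [1 2 3 4]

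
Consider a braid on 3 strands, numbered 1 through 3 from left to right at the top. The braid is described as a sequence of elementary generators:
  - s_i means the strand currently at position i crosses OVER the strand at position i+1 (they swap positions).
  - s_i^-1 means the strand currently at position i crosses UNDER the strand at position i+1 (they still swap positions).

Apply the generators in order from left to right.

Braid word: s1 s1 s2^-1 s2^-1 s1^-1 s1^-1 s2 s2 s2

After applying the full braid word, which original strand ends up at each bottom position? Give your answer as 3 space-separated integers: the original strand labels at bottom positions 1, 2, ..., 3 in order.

Gen 1 (s1): strand 1 crosses over strand 2. Perm now: [2 1 3]
Gen 2 (s1): strand 2 crosses over strand 1. Perm now: [1 2 3]
Gen 3 (s2^-1): strand 2 crosses under strand 3. Perm now: [1 3 2]
Gen 4 (s2^-1): strand 3 crosses under strand 2. Perm now: [1 2 3]
Gen 5 (s1^-1): strand 1 crosses under strand 2. Perm now: [2 1 3]
Gen 6 (s1^-1): strand 2 crosses under strand 1. Perm now: [1 2 3]
Gen 7 (s2): strand 2 crosses over strand 3. Perm now: [1 3 2]
Gen 8 (s2): strand 3 crosses over strand 2. Perm now: [1 2 3]
Gen 9 (s2): strand 2 crosses over strand 3. Perm now: [1 3 2]

Answer: 1 3 2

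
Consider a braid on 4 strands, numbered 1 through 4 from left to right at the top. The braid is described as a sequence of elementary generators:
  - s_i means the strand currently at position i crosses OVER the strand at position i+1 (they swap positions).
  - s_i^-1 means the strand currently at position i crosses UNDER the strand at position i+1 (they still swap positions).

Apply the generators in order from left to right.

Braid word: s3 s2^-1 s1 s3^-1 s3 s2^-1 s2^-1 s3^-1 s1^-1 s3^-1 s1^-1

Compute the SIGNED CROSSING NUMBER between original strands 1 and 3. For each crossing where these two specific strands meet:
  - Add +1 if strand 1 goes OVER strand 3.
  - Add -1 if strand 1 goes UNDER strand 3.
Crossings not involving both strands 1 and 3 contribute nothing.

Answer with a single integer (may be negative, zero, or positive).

Gen 1: crossing 3x4. Both 1&3? no. Sum: 0
Gen 2: crossing 2x4. Both 1&3? no. Sum: 0
Gen 3: crossing 1x4. Both 1&3? no. Sum: 0
Gen 4: crossing 2x3. Both 1&3? no. Sum: 0
Gen 5: crossing 3x2. Both 1&3? no. Sum: 0
Gen 6: crossing 1x2. Both 1&3? no. Sum: 0
Gen 7: crossing 2x1. Both 1&3? no. Sum: 0
Gen 8: crossing 2x3. Both 1&3? no. Sum: 0
Gen 9: crossing 4x1. Both 1&3? no. Sum: 0
Gen 10: crossing 3x2. Both 1&3? no. Sum: 0
Gen 11: crossing 1x4. Both 1&3? no. Sum: 0

Answer: 0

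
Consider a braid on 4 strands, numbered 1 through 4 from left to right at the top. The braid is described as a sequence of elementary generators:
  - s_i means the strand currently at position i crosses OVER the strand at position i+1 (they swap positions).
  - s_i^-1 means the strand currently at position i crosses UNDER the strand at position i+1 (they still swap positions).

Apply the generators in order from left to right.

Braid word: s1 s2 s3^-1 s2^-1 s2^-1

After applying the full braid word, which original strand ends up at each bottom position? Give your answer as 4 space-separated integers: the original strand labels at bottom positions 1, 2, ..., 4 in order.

Answer: 2 3 4 1

Derivation:
Gen 1 (s1): strand 1 crosses over strand 2. Perm now: [2 1 3 4]
Gen 2 (s2): strand 1 crosses over strand 3. Perm now: [2 3 1 4]
Gen 3 (s3^-1): strand 1 crosses under strand 4. Perm now: [2 3 4 1]
Gen 4 (s2^-1): strand 3 crosses under strand 4. Perm now: [2 4 3 1]
Gen 5 (s2^-1): strand 4 crosses under strand 3. Perm now: [2 3 4 1]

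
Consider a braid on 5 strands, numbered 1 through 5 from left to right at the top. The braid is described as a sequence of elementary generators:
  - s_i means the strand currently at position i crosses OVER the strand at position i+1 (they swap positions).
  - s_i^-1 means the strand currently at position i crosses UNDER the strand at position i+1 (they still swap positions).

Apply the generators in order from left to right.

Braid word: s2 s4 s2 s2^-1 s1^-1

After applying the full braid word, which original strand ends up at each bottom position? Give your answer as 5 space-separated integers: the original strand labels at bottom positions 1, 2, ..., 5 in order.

Gen 1 (s2): strand 2 crosses over strand 3. Perm now: [1 3 2 4 5]
Gen 2 (s4): strand 4 crosses over strand 5. Perm now: [1 3 2 5 4]
Gen 3 (s2): strand 3 crosses over strand 2. Perm now: [1 2 3 5 4]
Gen 4 (s2^-1): strand 2 crosses under strand 3. Perm now: [1 3 2 5 4]
Gen 5 (s1^-1): strand 1 crosses under strand 3. Perm now: [3 1 2 5 4]

Answer: 3 1 2 5 4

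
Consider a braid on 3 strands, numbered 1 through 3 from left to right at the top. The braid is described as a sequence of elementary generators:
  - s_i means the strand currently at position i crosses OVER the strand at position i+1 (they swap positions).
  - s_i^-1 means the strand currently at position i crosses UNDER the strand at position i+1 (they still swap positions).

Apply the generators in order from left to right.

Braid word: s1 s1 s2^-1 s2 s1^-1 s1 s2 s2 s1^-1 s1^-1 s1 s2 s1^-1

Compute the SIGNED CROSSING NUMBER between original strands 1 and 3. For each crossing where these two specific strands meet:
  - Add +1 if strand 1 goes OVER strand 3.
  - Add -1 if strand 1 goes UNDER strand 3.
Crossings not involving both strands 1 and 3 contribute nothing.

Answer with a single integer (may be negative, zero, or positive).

Gen 1: crossing 1x2. Both 1&3? no. Sum: 0
Gen 2: crossing 2x1. Both 1&3? no. Sum: 0
Gen 3: crossing 2x3. Both 1&3? no. Sum: 0
Gen 4: crossing 3x2. Both 1&3? no. Sum: 0
Gen 5: crossing 1x2. Both 1&3? no. Sum: 0
Gen 6: crossing 2x1. Both 1&3? no. Sum: 0
Gen 7: crossing 2x3. Both 1&3? no. Sum: 0
Gen 8: crossing 3x2. Both 1&3? no. Sum: 0
Gen 9: crossing 1x2. Both 1&3? no. Sum: 0
Gen 10: crossing 2x1. Both 1&3? no. Sum: 0
Gen 11: crossing 1x2. Both 1&3? no. Sum: 0
Gen 12: 1 over 3. Both 1&3? yes. Contrib: +1. Sum: 1
Gen 13: crossing 2x3. Both 1&3? no. Sum: 1

Answer: 1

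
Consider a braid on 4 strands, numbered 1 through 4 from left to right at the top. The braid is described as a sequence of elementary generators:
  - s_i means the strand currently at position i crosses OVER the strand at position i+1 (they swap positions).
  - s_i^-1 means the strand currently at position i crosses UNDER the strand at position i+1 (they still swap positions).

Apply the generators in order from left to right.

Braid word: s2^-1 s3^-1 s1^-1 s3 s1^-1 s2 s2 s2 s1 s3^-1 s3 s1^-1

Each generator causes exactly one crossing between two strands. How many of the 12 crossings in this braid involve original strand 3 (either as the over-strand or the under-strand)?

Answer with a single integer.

Answer: 8

Derivation:
Gen 1: crossing 2x3. Involves strand 3? yes. Count so far: 1
Gen 2: crossing 2x4. Involves strand 3? no. Count so far: 1
Gen 3: crossing 1x3. Involves strand 3? yes. Count so far: 2
Gen 4: crossing 4x2. Involves strand 3? no. Count so far: 2
Gen 5: crossing 3x1. Involves strand 3? yes. Count so far: 3
Gen 6: crossing 3x2. Involves strand 3? yes. Count so far: 4
Gen 7: crossing 2x3. Involves strand 3? yes. Count so far: 5
Gen 8: crossing 3x2. Involves strand 3? yes. Count so far: 6
Gen 9: crossing 1x2. Involves strand 3? no. Count so far: 6
Gen 10: crossing 3x4. Involves strand 3? yes. Count so far: 7
Gen 11: crossing 4x3. Involves strand 3? yes. Count so far: 8
Gen 12: crossing 2x1. Involves strand 3? no. Count so far: 8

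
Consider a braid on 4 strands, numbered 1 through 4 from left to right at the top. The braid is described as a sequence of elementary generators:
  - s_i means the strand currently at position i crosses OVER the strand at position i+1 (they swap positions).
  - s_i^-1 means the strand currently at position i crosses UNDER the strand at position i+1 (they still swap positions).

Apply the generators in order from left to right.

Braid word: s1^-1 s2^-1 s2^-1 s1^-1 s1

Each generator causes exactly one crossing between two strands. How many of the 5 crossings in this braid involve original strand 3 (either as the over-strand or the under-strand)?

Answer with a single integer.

Answer: 2

Derivation:
Gen 1: crossing 1x2. Involves strand 3? no. Count so far: 0
Gen 2: crossing 1x3. Involves strand 3? yes. Count so far: 1
Gen 3: crossing 3x1. Involves strand 3? yes. Count so far: 2
Gen 4: crossing 2x1. Involves strand 3? no. Count so far: 2
Gen 5: crossing 1x2. Involves strand 3? no. Count so far: 2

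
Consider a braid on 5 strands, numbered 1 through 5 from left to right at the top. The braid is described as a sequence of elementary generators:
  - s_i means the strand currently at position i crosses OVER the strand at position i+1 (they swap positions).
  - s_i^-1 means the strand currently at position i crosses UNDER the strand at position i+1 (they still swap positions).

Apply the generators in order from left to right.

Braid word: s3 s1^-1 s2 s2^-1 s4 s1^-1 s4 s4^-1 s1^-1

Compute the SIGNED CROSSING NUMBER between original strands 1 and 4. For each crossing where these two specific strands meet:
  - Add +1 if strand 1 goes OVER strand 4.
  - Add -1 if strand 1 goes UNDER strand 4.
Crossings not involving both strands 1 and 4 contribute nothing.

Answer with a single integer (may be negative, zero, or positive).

Gen 1: crossing 3x4. Both 1&4? no. Sum: 0
Gen 2: crossing 1x2. Both 1&4? no. Sum: 0
Gen 3: 1 over 4. Both 1&4? yes. Contrib: +1. Sum: 1
Gen 4: 4 under 1. Both 1&4? yes. Contrib: +1. Sum: 2
Gen 5: crossing 3x5. Both 1&4? no. Sum: 2
Gen 6: crossing 2x1. Both 1&4? no. Sum: 2
Gen 7: crossing 5x3. Both 1&4? no. Sum: 2
Gen 8: crossing 3x5. Both 1&4? no. Sum: 2
Gen 9: crossing 1x2. Both 1&4? no. Sum: 2

Answer: 2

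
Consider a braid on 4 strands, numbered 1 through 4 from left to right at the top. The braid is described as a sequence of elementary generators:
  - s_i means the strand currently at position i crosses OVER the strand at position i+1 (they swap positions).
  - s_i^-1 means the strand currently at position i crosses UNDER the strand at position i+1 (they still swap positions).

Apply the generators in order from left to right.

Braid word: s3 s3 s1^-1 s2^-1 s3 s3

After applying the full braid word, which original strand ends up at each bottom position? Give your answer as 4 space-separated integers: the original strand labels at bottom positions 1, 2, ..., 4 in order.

Gen 1 (s3): strand 3 crosses over strand 4. Perm now: [1 2 4 3]
Gen 2 (s3): strand 4 crosses over strand 3. Perm now: [1 2 3 4]
Gen 3 (s1^-1): strand 1 crosses under strand 2. Perm now: [2 1 3 4]
Gen 4 (s2^-1): strand 1 crosses under strand 3. Perm now: [2 3 1 4]
Gen 5 (s3): strand 1 crosses over strand 4. Perm now: [2 3 4 1]
Gen 6 (s3): strand 4 crosses over strand 1. Perm now: [2 3 1 4]

Answer: 2 3 1 4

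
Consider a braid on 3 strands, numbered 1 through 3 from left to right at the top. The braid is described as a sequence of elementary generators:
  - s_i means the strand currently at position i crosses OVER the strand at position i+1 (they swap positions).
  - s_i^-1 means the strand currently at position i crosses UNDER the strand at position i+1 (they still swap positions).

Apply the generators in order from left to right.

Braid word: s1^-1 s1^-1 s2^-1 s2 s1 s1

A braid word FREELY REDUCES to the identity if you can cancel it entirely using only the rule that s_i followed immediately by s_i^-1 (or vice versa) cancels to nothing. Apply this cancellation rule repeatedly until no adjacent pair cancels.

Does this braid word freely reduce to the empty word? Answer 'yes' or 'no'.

Answer: yes

Derivation:
Gen 1 (s1^-1): push. Stack: [s1^-1]
Gen 2 (s1^-1): push. Stack: [s1^-1 s1^-1]
Gen 3 (s2^-1): push. Stack: [s1^-1 s1^-1 s2^-1]
Gen 4 (s2): cancels prior s2^-1. Stack: [s1^-1 s1^-1]
Gen 5 (s1): cancels prior s1^-1. Stack: [s1^-1]
Gen 6 (s1): cancels prior s1^-1. Stack: []
Reduced word: (empty)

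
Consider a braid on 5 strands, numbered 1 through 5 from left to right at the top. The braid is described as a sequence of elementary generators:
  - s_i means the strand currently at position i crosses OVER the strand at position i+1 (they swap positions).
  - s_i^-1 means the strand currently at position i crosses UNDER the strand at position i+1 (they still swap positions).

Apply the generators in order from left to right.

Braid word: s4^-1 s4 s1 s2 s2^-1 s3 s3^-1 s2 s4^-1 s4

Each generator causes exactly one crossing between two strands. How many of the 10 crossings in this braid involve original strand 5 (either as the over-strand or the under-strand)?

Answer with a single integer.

Answer: 4

Derivation:
Gen 1: crossing 4x5. Involves strand 5? yes. Count so far: 1
Gen 2: crossing 5x4. Involves strand 5? yes. Count so far: 2
Gen 3: crossing 1x2. Involves strand 5? no. Count so far: 2
Gen 4: crossing 1x3. Involves strand 5? no. Count so far: 2
Gen 5: crossing 3x1. Involves strand 5? no. Count so far: 2
Gen 6: crossing 3x4. Involves strand 5? no. Count so far: 2
Gen 7: crossing 4x3. Involves strand 5? no. Count so far: 2
Gen 8: crossing 1x3. Involves strand 5? no. Count so far: 2
Gen 9: crossing 4x5. Involves strand 5? yes. Count so far: 3
Gen 10: crossing 5x4. Involves strand 5? yes. Count so far: 4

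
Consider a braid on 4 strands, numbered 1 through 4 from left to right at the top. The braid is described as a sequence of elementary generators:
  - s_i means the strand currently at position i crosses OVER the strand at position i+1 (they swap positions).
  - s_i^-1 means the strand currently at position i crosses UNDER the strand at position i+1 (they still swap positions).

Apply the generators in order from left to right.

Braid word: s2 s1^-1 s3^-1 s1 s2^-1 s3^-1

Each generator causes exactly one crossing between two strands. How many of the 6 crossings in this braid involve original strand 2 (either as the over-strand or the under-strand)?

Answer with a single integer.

Answer: 3

Derivation:
Gen 1: crossing 2x3. Involves strand 2? yes. Count so far: 1
Gen 2: crossing 1x3. Involves strand 2? no. Count so far: 1
Gen 3: crossing 2x4. Involves strand 2? yes. Count so far: 2
Gen 4: crossing 3x1. Involves strand 2? no. Count so far: 2
Gen 5: crossing 3x4. Involves strand 2? no. Count so far: 2
Gen 6: crossing 3x2. Involves strand 2? yes. Count so far: 3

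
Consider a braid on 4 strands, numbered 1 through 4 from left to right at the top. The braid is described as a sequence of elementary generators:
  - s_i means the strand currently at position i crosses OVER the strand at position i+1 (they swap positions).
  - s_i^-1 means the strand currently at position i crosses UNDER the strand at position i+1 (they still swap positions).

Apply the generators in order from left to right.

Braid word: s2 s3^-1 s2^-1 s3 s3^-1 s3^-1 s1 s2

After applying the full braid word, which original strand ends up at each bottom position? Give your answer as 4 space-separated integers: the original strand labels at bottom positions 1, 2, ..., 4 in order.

Answer: 4 2 1 3

Derivation:
Gen 1 (s2): strand 2 crosses over strand 3. Perm now: [1 3 2 4]
Gen 2 (s3^-1): strand 2 crosses under strand 4. Perm now: [1 3 4 2]
Gen 3 (s2^-1): strand 3 crosses under strand 4. Perm now: [1 4 3 2]
Gen 4 (s3): strand 3 crosses over strand 2. Perm now: [1 4 2 3]
Gen 5 (s3^-1): strand 2 crosses under strand 3. Perm now: [1 4 3 2]
Gen 6 (s3^-1): strand 3 crosses under strand 2. Perm now: [1 4 2 3]
Gen 7 (s1): strand 1 crosses over strand 4. Perm now: [4 1 2 3]
Gen 8 (s2): strand 1 crosses over strand 2. Perm now: [4 2 1 3]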